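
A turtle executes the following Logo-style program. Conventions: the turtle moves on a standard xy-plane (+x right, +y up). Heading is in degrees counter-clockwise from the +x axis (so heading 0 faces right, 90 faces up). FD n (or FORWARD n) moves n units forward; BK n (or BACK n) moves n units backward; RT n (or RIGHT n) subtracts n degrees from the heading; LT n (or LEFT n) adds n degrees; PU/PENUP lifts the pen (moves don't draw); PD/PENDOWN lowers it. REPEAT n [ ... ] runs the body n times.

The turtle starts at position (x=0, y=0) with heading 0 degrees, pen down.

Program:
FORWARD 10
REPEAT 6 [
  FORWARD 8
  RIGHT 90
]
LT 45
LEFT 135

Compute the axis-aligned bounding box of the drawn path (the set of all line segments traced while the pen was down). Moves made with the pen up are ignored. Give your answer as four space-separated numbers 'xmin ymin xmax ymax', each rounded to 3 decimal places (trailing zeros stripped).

Answer: 0 -8 18 0

Derivation:
Executing turtle program step by step:
Start: pos=(0,0), heading=0, pen down
FD 10: (0,0) -> (10,0) [heading=0, draw]
REPEAT 6 [
  -- iteration 1/6 --
  FD 8: (10,0) -> (18,0) [heading=0, draw]
  RT 90: heading 0 -> 270
  -- iteration 2/6 --
  FD 8: (18,0) -> (18,-8) [heading=270, draw]
  RT 90: heading 270 -> 180
  -- iteration 3/6 --
  FD 8: (18,-8) -> (10,-8) [heading=180, draw]
  RT 90: heading 180 -> 90
  -- iteration 4/6 --
  FD 8: (10,-8) -> (10,0) [heading=90, draw]
  RT 90: heading 90 -> 0
  -- iteration 5/6 --
  FD 8: (10,0) -> (18,0) [heading=0, draw]
  RT 90: heading 0 -> 270
  -- iteration 6/6 --
  FD 8: (18,0) -> (18,-8) [heading=270, draw]
  RT 90: heading 270 -> 180
]
LT 45: heading 180 -> 225
LT 135: heading 225 -> 0
Final: pos=(18,-8), heading=0, 7 segment(s) drawn

Segment endpoints: x in {0, 10, 10, 18, 18}, y in {-8, -8, 0, 0, 0}
xmin=0, ymin=-8, xmax=18, ymax=0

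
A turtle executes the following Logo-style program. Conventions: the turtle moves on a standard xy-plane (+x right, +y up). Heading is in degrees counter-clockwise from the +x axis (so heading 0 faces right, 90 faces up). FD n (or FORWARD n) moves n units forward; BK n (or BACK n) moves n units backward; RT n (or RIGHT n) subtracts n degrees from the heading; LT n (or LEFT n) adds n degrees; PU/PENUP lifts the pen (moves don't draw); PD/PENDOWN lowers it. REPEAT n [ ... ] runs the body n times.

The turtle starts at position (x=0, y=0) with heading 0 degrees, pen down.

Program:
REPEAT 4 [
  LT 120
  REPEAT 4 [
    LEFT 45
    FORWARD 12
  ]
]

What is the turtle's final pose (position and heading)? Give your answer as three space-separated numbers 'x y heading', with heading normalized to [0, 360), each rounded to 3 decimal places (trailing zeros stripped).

Executing turtle program step by step:
Start: pos=(0,0), heading=0, pen down
REPEAT 4 [
  -- iteration 1/4 --
  LT 120: heading 0 -> 120
  REPEAT 4 [
    -- iteration 1/4 --
    LT 45: heading 120 -> 165
    FD 12: (0,0) -> (-11.591,3.106) [heading=165, draw]
    -- iteration 2/4 --
    LT 45: heading 165 -> 210
    FD 12: (-11.591,3.106) -> (-21.983,-2.894) [heading=210, draw]
    -- iteration 3/4 --
    LT 45: heading 210 -> 255
    FD 12: (-21.983,-2.894) -> (-25.089,-14.485) [heading=255, draw]
    -- iteration 4/4 --
    LT 45: heading 255 -> 300
    FD 12: (-25.089,-14.485) -> (-19.089,-24.878) [heading=300, draw]
  ]
  -- iteration 2/4 --
  LT 120: heading 300 -> 60
  REPEAT 4 [
    -- iteration 1/4 --
    LT 45: heading 60 -> 105
    FD 12: (-19.089,-24.878) -> (-22.195,-13.286) [heading=105, draw]
    -- iteration 2/4 --
    LT 45: heading 105 -> 150
    FD 12: (-22.195,-13.286) -> (-32.587,-7.286) [heading=150, draw]
    -- iteration 3/4 --
    LT 45: heading 150 -> 195
    FD 12: (-32.587,-7.286) -> (-44.178,-10.392) [heading=195, draw]
    -- iteration 4/4 --
    LT 45: heading 195 -> 240
    FD 12: (-44.178,-10.392) -> (-50.178,-20.785) [heading=240, draw]
  ]
  -- iteration 3/4 --
  LT 120: heading 240 -> 0
  REPEAT 4 [
    -- iteration 1/4 --
    LT 45: heading 0 -> 45
    FD 12: (-50.178,-20.785) -> (-41.693,-12.299) [heading=45, draw]
    -- iteration 2/4 --
    LT 45: heading 45 -> 90
    FD 12: (-41.693,-12.299) -> (-41.693,-0.299) [heading=90, draw]
    -- iteration 3/4 --
    LT 45: heading 90 -> 135
    FD 12: (-41.693,-0.299) -> (-50.178,8.186) [heading=135, draw]
    -- iteration 4/4 --
    LT 45: heading 135 -> 180
    FD 12: (-50.178,8.186) -> (-62.178,8.186) [heading=180, draw]
  ]
  -- iteration 4/4 --
  LT 120: heading 180 -> 300
  REPEAT 4 [
    -- iteration 1/4 --
    LT 45: heading 300 -> 345
    FD 12: (-62.178,8.186) -> (-50.587,5.08) [heading=345, draw]
    -- iteration 2/4 --
    LT 45: heading 345 -> 30
    FD 12: (-50.587,5.08) -> (-40.195,11.08) [heading=30, draw]
    -- iteration 3/4 --
    LT 45: heading 30 -> 75
    FD 12: (-40.195,11.08) -> (-37.089,22.671) [heading=75, draw]
    -- iteration 4/4 --
    LT 45: heading 75 -> 120
    FD 12: (-37.089,22.671) -> (-43.089,33.064) [heading=120, draw]
  ]
]
Final: pos=(-43.089,33.064), heading=120, 16 segment(s) drawn

Answer: -43.089 33.064 120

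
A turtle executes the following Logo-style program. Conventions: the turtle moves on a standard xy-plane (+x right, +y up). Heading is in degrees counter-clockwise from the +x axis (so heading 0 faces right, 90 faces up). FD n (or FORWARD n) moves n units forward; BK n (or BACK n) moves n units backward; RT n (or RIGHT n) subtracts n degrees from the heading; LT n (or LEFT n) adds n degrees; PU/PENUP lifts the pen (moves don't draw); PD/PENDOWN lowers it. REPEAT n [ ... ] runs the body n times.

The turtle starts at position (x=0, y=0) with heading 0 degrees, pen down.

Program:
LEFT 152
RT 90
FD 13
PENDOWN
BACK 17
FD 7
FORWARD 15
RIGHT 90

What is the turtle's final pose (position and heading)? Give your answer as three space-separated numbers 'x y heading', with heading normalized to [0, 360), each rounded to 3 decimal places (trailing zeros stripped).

Executing turtle program step by step:
Start: pos=(0,0), heading=0, pen down
LT 152: heading 0 -> 152
RT 90: heading 152 -> 62
FD 13: (0,0) -> (6.103,11.478) [heading=62, draw]
PD: pen down
BK 17: (6.103,11.478) -> (-1.878,-3.532) [heading=62, draw]
FD 7: (-1.878,-3.532) -> (1.408,2.649) [heading=62, draw]
FD 15: (1.408,2.649) -> (8.45,15.893) [heading=62, draw]
RT 90: heading 62 -> 332
Final: pos=(8.45,15.893), heading=332, 4 segment(s) drawn

Answer: 8.45 15.893 332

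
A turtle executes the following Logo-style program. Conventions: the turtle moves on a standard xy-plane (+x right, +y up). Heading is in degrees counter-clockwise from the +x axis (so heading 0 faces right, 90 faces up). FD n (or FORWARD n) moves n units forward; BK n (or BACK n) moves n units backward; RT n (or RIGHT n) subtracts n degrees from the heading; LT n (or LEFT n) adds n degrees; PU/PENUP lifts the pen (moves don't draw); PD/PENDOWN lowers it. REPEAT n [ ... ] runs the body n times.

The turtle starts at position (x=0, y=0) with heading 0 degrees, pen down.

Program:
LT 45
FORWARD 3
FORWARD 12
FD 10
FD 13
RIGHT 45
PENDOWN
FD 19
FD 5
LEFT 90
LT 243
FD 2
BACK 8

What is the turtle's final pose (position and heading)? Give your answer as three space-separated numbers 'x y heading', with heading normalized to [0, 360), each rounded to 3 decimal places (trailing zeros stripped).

Executing turtle program step by step:
Start: pos=(0,0), heading=0, pen down
LT 45: heading 0 -> 45
FD 3: (0,0) -> (2.121,2.121) [heading=45, draw]
FD 12: (2.121,2.121) -> (10.607,10.607) [heading=45, draw]
FD 10: (10.607,10.607) -> (17.678,17.678) [heading=45, draw]
FD 13: (17.678,17.678) -> (26.87,26.87) [heading=45, draw]
RT 45: heading 45 -> 0
PD: pen down
FD 19: (26.87,26.87) -> (45.87,26.87) [heading=0, draw]
FD 5: (45.87,26.87) -> (50.87,26.87) [heading=0, draw]
LT 90: heading 0 -> 90
LT 243: heading 90 -> 333
FD 2: (50.87,26.87) -> (52.652,25.962) [heading=333, draw]
BK 8: (52.652,25.962) -> (45.524,29.594) [heading=333, draw]
Final: pos=(45.524,29.594), heading=333, 8 segment(s) drawn

Answer: 45.524 29.594 333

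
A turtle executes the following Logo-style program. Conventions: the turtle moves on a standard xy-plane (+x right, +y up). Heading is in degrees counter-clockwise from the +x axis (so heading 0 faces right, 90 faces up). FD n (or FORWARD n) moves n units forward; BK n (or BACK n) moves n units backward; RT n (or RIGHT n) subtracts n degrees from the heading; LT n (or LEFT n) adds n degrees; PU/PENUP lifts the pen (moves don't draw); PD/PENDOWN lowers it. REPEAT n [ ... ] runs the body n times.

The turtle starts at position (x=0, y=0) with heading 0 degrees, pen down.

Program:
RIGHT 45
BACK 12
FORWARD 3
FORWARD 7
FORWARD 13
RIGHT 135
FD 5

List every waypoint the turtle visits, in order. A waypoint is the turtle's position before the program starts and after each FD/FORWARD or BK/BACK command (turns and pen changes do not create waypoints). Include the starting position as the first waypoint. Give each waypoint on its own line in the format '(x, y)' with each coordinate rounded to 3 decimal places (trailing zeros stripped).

Executing turtle program step by step:
Start: pos=(0,0), heading=0, pen down
RT 45: heading 0 -> 315
BK 12: (0,0) -> (-8.485,8.485) [heading=315, draw]
FD 3: (-8.485,8.485) -> (-6.364,6.364) [heading=315, draw]
FD 7: (-6.364,6.364) -> (-1.414,1.414) [heading=315, draw]
FD 13: (-1.414,1.414) -> (7.778,-7.778) [heading=315, draw]
RT 135: heading 315 -> 180
FD 5: (7.778,-7.778) -> (2.778,-7.778) [heading=180, draw]
Final: pos=(2.778,-7.778), heading=180, 5 segment(s) drawn
Waypoints (6 total):
(0, 0)
(-8.485, 8.485)
(-6.364, 6.364)
(-1.414, 1.414)
(7.778, -7.778)
(2.778, -7.778)

Answer: (0, 0)
(-8.485, 8.485)
(-6.364, 6.364)
(-1.414, 1.414)
(7.778, -7.778)
(2.778, -7.778)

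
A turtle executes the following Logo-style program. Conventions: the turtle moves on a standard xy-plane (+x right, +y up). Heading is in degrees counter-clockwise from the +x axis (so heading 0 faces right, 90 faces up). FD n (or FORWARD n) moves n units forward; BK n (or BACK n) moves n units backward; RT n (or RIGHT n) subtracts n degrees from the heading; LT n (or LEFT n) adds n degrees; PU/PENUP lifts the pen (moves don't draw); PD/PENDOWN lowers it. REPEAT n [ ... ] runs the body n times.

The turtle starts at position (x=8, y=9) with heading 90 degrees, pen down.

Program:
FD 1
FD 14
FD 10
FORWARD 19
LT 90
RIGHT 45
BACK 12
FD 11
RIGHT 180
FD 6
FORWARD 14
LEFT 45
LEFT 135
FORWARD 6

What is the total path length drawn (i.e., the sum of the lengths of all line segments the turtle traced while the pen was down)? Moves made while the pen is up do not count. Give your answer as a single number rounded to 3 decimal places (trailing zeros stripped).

Answer: 93

Derivation:
Executing turtle program step by step:
Start: pos=(8,9), heading=90, pen down
FD 1: (8,9) -> (8,10) [heading=90, draw]
FD 14: (8,10) -> (8,24) [heading=90, draw]
FD 10: (8,24) -> (8,34) [heading=90, draw]
FD 19: (8,34) -> (8,53) [heading=90, draw]
LT 90: heading 90 -> 180
RT 45: heading 180 -> 135
BK 12: (8,53) -> (16.485,44.515) [heading=135, draw]
FD 11: (16.485,44.515) -> (8.707,52.293) [heading=135, draw]
RT 180: heading 135 -> 315
FD 6: (8.707,52.293) -> (12.95,48.05) [heading=315, draw]
FD 14: (12.95,48.05) -> (22.849,38.151) [heading=315, draw]
LT 45: heading 315 -> 0
LT 135: heading 0 -> 135
FD 6: (22.849,38.151) -> (18.607,42.393) [heading=135, draw]
Final: pos=(18.607,42.393), heading=135, 9 segment(s) drawn

Segment lengths:
  seg 1: (8,9) -> (8,10), length = 1
  seg 2: (8,10) -> (8,24), length = 14
  seg 3: (8,24) -> (8,34), length = 10
  seg 4: (8,34) -> (8,53), length = 19
  seg 5: (8,53) -> (16.485,44.515), length = 12
  seg 6: (16.485,44.515) -> (8.707,52.293), length = 11
  seg 7: (8.707,52.293) -> (12.95,48.05), length = 6
  seg 8: (12.95,48.05) -> (22.849,38.151), length = 14
  seg 9: (22.849,38.151) -> (18.607,42.393), length = 6
Total = 93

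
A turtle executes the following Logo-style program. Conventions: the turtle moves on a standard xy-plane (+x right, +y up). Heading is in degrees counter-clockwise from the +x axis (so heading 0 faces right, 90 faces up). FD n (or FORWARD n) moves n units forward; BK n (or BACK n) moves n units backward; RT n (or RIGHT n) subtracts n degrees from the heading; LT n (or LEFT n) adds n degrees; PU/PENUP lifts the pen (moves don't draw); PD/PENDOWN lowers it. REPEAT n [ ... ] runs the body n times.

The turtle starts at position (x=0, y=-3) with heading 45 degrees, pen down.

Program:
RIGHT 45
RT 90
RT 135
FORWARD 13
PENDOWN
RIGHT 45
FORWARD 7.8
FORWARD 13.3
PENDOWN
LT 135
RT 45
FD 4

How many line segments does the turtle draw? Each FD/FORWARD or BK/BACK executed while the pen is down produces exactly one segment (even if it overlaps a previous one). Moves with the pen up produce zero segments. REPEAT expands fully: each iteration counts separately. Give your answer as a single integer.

Executing turtle program step by step:
Start: pos=(0,-3), heading=45, pen down
RT 45: heading 45 -> 0
RT 90: heading 0 -> 270
RT 135: heading 270 -> 135
FD 13: (0,-3) -> (-9.192,6.192) [heading=135, draw]
PD: pen down
RT 45: heading 135 -> 90
FD 7.8: (-9.192,6.192) -> (-9.192,13.992) [heading=90, draw]
FD 13.3: (-9.192,13.992) -> (-9.192,27.292) [heading=90, draw]
PD: pen down
LT 135: heading 90 -> 225
RT 45: heading 225 -> 180
FD 4: (-9.192,27.292) -> (-13.192,27.292) [heading=180, draw]
Final: pos=(-13.192,27.292), heading=180, 4 segment(s) drawn
Segments drawn: 4

Answer: 4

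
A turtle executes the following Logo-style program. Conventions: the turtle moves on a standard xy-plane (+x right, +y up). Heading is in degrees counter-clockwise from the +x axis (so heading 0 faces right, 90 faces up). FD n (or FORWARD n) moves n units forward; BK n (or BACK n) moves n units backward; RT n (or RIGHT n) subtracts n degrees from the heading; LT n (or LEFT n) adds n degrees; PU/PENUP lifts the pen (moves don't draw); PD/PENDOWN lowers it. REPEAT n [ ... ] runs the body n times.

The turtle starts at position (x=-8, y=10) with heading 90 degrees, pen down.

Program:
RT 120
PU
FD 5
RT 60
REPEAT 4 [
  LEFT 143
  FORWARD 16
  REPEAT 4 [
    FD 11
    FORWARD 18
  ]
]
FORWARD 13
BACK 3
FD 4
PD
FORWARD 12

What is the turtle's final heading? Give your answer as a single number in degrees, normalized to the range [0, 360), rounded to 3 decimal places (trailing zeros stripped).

Executing turtle program step by step:
Start: pos=(-8,10), heading=90, pen down
RT 120: heading 90 -> 330
PU: pen up
FD 5: (-8,10) -> (-3.67,7.5) [heading=330, move]
RT 60: heading 330 -> 270
REPEAT 4 [
  -- iteration 1/4 --
  LT 143: heading 270 -> 53
  FD 16: (-3.67,7.5) -> (5.959,20.278) [heading=53, move]
  REPEAT 4 [
    -- iteration 1/4 --
    FD 11: (5.959,20.278) -> (12.579,29.063) [heading=53, move]
    FD 18: (12.579,29.063) -> (23.412,43.439) [heading=53, move]
    -- iteration 2/4 --
    FD 11: (23.412,43.439) -> (30.032,52.224) [heading=53, move]
    FD 18: (30.032,52.224) -> (40.864,66.599) [heading=53, move]
    -- iteration 3/4 --
    FD 11: (40.864,66.599) -> (47.484,75.384) [heading=53, move]
    FD 18: (47.484,75.384) -> (58.317,89.759) [heading=53, move]
    -- iteration 4/4 --
    FD 11: (58.317,89.759) -> (64.937,98.544) [heading=53, move]
    FD 18: (64.937,98.544) -> (75.77,112.92) [heading=53, move]
  ]
  -- iteration 2/4 --
  LT 143: heading 53 -> 196
  FD 16: (75.77,112.92) -> (60.39,108.51) [heading=196, move]
  REPEAT 4 [
    -- iteration 1/4 --
    FD 11: (60.39,108.51) -> (49.816,105.478) [heading=196, move]
    FD 18: (49.816,105.478) -> (32.513,100.516) [heading=196, move]
    -- iteration 2/4 --
    FD 11: (32.513,100.516) -> (21.939,97.484) [heading=196, move]
    FD 18: (21.939,97.484) -> (4.636,92.523) [heading=196, move]
    -- iteration 3/4 --
    FD 11: (4.636,92.523) -> (-5.938,89.491) [heading=196, move]
    FD 18: (-5.938,89.491) -> (-23.24,84.529) [heading=196, move]
    -- iteration 4/4 --
    FD 11: (-23.24,84.529) -> (-33.814,81.497) [heading=196, move]
    FD 18: (-33.814,81.497) -> (-51.117,76.536) [heading=196, move]
  ]
  -- iteration 3/4 --
  LT 143: heading 196 -> 339
  FD 16: (-51.117,76.536) -> (-36.18,70.802) [heading=339, move]
  REPEAT 4 [
    -- iteration 1/4 --
    FD 11: (-36.18,70.802) -> (-25.91,66.86) [heading=339, move]
    FD 18: (-25.91,66.86) -> (-9.106,60.409) [heading=339, move]
    -- iteration 2/4 --
    FD 11: (-9.106,60.409) -> (1.164,56.467) [heading=339, move]
    FD 18: (1.164,56.467) -> (17.968,50.017) [heading=339, move]
    -- iteration 3/4 --
    FD 11: (17.968,50.017) -> (28.238,46.074) [heading=339, move]
    FD 18: (28.238,46.074) -> (45.042,39.624) [heading=339, move]
    -- iteration 4/4 --
    FD 11: (45.042,39.624) -> (55.311,35.682) [heading=339, move]
    FD 18: (55.311,35.682) -> (72.116,29.231) [heading=339, move]
  ]
  -- iteration 4/4 --
  LT 143: heading 339 -> 122
  FD 16: (72.116,29.231) -> (63.637,42.8) [heading=122, move]
  REPEAT 4 [
    -- iteration 1/4 --
    FD 11: (63.637,42.8) -> (57.808,52.128) [heading=122, move]
    FD 18: (57.808,52.128) -> (48.269,67.393) [heading=122, move]
    -- iteration 2/4 --
    FD 11: (48.269,67.393) -> (42.44,76.722) [heading=122, move]
    FD 18: (42.44,76.722) -> (32.902,91.987) [heading=122, move]
    -- iteration 3/4 --
    FD 11: (32.902,91.987) -> (27.073,101.315) [heading=122, move]
    FD 18: (27.073,101.315) -> (17.534,116.58) [heading=122, move]
    -- iteration 4/4 --
    FD 11: (17.534,116.58) -> (11.705,125.909) [heading=122, move]
    FD 18: (11.705,125.909) -> (2.166,141.174) [heading=122, move]
  ]
]
FD 13: (2.166,141.174) -> (-4.723,152.198) [heading=122, move]
BK 3: (-4.723,152.198) -> (-3.133,149.654) [heading=122, move]
FD 4: (-3.133,149.654) -> (-5.252,153.046) [heading=122, move]
PD: pen down
FD 12: (-5.252,153.046) -> (-11.611,163.223) [heading=122, draw]
Final: pos=(-11.611,163.223), heading=122, 1 segment(s) drawn

Answer: 122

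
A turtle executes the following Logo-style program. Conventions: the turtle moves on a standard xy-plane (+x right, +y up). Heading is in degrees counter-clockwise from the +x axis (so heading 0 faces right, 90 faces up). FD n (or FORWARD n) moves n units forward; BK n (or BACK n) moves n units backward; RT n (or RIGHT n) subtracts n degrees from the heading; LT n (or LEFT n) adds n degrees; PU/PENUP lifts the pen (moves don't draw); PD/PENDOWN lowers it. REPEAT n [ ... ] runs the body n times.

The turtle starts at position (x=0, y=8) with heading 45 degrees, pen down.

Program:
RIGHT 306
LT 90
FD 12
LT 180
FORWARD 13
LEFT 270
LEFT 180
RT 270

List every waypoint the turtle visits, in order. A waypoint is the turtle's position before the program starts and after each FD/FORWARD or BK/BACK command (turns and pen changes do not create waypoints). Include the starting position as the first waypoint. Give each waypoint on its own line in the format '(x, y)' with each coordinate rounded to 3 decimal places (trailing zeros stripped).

Answer: (0, 8)
(-11.852, 6.123)
(0.988, 8.156)

Derivation:
Executing turtle program step by step:
Start: pos=(0,8), heading=45, pen down
RT 306: heading 45 -> 99
LT 90: heading 99 -> 189
FD 12: (0,8) -> (-11.852,6.123) [heading=189, draw]
LT 180: heading 189 -> 9
FD 13: (-11.852,6.123) -> (0.988,8.156) [heading=9, draw]
LT 270: heading 9 -> 279
LT 180: heading 279 -> 99
RT 270: heading 99 -> 189
Final: pos=(0.988,8.156), heading=189, 2 segment(s) drawn
Waypoints (3 total):
(0, 8)
(-11.852, 6.123)
(0.988, 8.156)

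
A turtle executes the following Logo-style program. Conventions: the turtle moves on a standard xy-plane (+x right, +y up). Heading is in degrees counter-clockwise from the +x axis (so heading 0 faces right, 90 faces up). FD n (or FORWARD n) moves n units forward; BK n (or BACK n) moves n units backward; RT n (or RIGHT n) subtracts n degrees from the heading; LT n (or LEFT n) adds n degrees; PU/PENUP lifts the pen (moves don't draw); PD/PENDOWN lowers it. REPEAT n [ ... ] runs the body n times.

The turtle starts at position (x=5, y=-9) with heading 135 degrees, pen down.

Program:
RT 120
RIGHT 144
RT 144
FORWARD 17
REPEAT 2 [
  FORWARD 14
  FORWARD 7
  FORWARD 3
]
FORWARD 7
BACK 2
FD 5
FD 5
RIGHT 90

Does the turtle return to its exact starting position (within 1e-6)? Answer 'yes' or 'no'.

Executing turtle program step by step:
Start: pos=(5,-9), heading=135, pen down
RT 120: heading 135 -> 15
RT 144: heading 15 -> 231
RT 144: heading 231 -> 87
FD 17: (5,-9) -> (5.89,7.977) [heading=87, draw]
REPEAT 2 [
  -- iteration 1/2 --
  FD 14: (5.89,7.977) -> (6.622,21.958) [heading=87, draw]
  FD 7: (6.622,21.958) -> (6.989,28.948) [heading=87, draw]
  FD 3: (6.989,28.948) -> (7.146,31.944) [heading=87, draw]
  -- iteration 2/2 --
  FD 14: (7.146,31.944) -> (7.878,45.925) [heading=87, draw]
  FD 7: (7.878,45.925) -> (8.245,52.915) [heading=87, draw]
  FD 3: (8.245,52.915) -> (8.402,55.911) [heading=87, draw]
]
FD 7: (8.402,55.911) -> (8.768,62.901) [heading=87, draw]
BK 2: (8.768,62.901) -> (8.664,60.904) [heading=87, draw]
FD 5: (8.664,60.904) -> (8.925,65.897) [heading=87, draw]
FD 5: (8.925,65.897) -> (9.187,70.89) [heading=87, draw]
RT 90: heading 87 -> 357
Final: pos=(9.187,70.89), heading=357, 11 segment(s) drawn

Start position: (5, -9)
Final position: (9.187, 70.89)
Distance = 80; >= 1e-6 -> NOT closed

Answer: no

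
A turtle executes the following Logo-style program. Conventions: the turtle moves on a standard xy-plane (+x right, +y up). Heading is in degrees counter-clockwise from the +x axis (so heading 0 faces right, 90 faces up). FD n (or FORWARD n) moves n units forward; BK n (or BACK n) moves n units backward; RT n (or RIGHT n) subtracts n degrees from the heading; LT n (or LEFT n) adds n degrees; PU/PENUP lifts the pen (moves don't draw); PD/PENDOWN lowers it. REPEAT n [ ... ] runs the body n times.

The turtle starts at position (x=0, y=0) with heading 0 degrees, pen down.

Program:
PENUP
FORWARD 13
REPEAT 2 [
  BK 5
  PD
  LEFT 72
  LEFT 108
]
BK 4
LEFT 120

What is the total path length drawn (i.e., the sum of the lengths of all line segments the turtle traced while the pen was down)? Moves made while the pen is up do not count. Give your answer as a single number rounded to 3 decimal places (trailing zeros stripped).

Answer: 9

Derivation:
Executing turtle program step by step:
Start: pos=(0,0), heading=0, pen down
PU: pen up
FD 13: (0,0) -> (13,0) [heading=0, move]
REPEAT 2 [
  -- iteration 1/2 --
  BK 5: (13,0) -> (8,0) [heading=0, move]
  PD: pen down
  LT 72: heading 0 -> 72
  LT 108: heading 72 -> 180
  -- iteration 2/2 --
  BK 5: (8,0) -> (13,0) [heading=180, draw]
  PD: pen down
  LT 72: heading 180 -> 252
  LT 108: heading 252 -> 0
]
BK 4: (13,0) -> (9,0) [heading=0, draw]
LT 120: heading 0 -> 120
Final: pos=(9,0), heading=120, 2 segment(s) drawn

Segment lengths:
  seg 1: (8,0) -> (13,0), length = 5
  seg 2: (13,0) -> (9,0), length = 4
Total = 9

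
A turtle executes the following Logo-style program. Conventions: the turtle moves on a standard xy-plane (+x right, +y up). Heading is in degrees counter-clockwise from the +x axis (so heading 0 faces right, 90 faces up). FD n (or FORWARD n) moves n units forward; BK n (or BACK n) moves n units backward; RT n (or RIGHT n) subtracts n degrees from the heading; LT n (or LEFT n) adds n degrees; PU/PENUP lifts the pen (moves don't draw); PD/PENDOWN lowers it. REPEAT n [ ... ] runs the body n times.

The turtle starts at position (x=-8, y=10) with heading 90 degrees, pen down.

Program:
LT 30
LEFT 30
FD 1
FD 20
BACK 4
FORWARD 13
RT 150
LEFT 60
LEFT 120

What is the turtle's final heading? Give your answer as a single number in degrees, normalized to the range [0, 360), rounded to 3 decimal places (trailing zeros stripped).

Answer: 180

Derivation:
Executing turtle program step by step:
Start: pos=(-8,10), heading=90, pen down
LT 30: heading 90 -> 120
LT 30: heading 120 -> 150
FD 1: (-8,10) -> (-8.866,10.5) [heading=150, draw]
FD 20: (-8.866,10.5) -> (-26.187,20.5) [heading=150, draw]
BK 4: (-26.187,20.5) -> (-22.722,18.5) [heading=150, draw]
FD 13: (-22.722,18.5) -> (-33.981,25) [heading=150, draw]
RT 150: heading 150 -> 0
LT 60: heading 0 -> 60
LT 120: heading 60 -> 180
Final: pos=(-33.981,25), heading=180, 4 segment(s) drawn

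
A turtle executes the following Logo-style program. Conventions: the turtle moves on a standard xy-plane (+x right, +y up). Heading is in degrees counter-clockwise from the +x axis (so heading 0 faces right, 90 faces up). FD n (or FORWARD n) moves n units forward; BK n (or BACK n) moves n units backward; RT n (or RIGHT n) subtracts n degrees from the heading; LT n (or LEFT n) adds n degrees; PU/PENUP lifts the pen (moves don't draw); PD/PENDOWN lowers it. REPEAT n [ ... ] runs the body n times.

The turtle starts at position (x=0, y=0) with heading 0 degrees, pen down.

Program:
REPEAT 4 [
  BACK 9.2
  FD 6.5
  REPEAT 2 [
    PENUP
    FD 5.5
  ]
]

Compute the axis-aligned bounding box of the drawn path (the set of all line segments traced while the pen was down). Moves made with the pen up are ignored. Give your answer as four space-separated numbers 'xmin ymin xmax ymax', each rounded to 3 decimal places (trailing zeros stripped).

Executing turtle program step by step:
Start: pos=(0,0), heading=0, pen down
REPEAT 4 [
  -- iteration 1/4 --
  BK 9.2: (0,0) -> (-9.2,0) [heading=0, draw]
  FD 6.5: (-9.2,0) -> (-2.7,0) [heading=0, draw]
  REPEAT 2 [
    -- iteration 1/2 --
    PU: pen up
    FD 5.5: (-2.7,0) -> (2.8,0) [heading=0, move]
    -- iteration 2/2 --
    PU: pen up
    FD 5.5: (2.8,0) -> (8.3,0) [heading=0, move]
  ]
  -- iteration 2/4 --
  BK 9.2: (8.3,0) -> (-0.9,0) [heading=0, move]
  FD 6.5: (-0.9,0) -> (5.6,0) [heading=0, move]
  REPEAT 2 [
    -- iteration 1/2 --
    PU: pen up
    FD 5.5: (5.6,0) -> (11.1,0) [heading=0, move]
    -- iteration 2/2 --
    PU: pen up
    FD 5.5: (11.1,0) -> (16.6,0) [heading=0, move]
  ]
  -- iteration 3/4 --
  BK 9.2: (16.6,0) -> (7.4,0) [heading=0, move]
  FD 6.5: (7.4,0) -> (13.9,0) [heading=0, move]
  REPEAT 2 [
    -- iteration 1/2 --
    PU: pen up
    FD 5.5: (13.9,0) -> (19.4,0) [heading=0, move]
    -- iteration 2/2 --
    PU: pen up
    FD 5.5: (19.4,0) -> (24.9,0) [heading=0, move]
  ]
  -- iteration 4/4 --
  BK 9.2: (24.9,0) -> (15.7,0) [heading=0, move]
  FD 6.5: (15.7,0) -> (22.2,0) [heading=0, move]
  REPEAT 2 [
    -- iteration 1/2 --
    PU: pen up
    FD 5.5: (22.2,0) -> (27.7,0) [heading=0, move]
    -- iteration 2/2 --
    PU: pen up
    FD 5.5: (27.7,0) -> (33.2,0) [heading=0, move]
  ]
]
Final: pos=(33.2,0), heading=0, 2 segment(s) drawn

Segment endpoints: x in {-9.2, -2.7, 0}, y in {0}
xmin=-9.2, ymin=0, xmax=0, ymax=0

Answer: -9.2 0 0 0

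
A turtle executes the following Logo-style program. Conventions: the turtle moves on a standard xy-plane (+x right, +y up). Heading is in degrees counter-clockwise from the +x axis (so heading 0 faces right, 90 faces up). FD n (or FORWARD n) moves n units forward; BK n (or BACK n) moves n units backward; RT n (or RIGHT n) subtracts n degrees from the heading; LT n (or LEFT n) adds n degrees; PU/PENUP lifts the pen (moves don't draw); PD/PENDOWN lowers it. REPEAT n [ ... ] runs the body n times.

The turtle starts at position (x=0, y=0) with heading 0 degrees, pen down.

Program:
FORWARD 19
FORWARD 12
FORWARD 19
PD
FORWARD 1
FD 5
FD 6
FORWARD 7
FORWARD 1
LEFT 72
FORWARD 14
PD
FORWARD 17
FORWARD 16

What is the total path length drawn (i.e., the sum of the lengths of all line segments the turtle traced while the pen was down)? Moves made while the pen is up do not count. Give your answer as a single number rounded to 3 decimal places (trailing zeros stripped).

Answer: 117

Derivation:
Executing turtle program step by step:
Start: pos=(0,0), heading=0, pen down
FD 19: (0,0) -> (19,0) [heading=0, draw]
FD 12: (19,0) -> (31,0) [heading=0, draw]
FD 19: (31,0) -> (50,0) [heading=0, draw]
PD: pen down
FD 1: (50,0) -> (51,0) [heading=0, draw]
FD 5: (51,0) -> (56,0) [heading=0, draw]
FD 6: (56,0) -> (62,0) [heading=0, draw]
FD 7: (62,0) -> (69,0) [heading=0, draw]
FD 1: (69,0) -> (70,0) [heading=0, draw]
LT 72: heading 0 -> 72
FD 14: (70,0) -> (74.326,13.315) [heading=72, draw]
PD: pen down
FD 17: (74.326,13.315) -> (79.58,29.483) [heading=72, draw]
FD 16: (79.58,29.483) -> (84.524,44.7) [heading=72, draw]
Final: pos=(84.524,44.7), heading=72, 11 segment(s) drawn

Segment lengths:
  seg 1: (0,0) -> (19,0), length = 19
  seg 2: (19,0) -> (31,0), length = 12
  seg 3: (31,0) -> (50,0), length = 19
  seg 4: (50,0) -> (51,0), length = 1
  seg 5: (51,0) -> (56,0), length = 5
  seg 6: (56,0) -> (62,0), length = 6
  seg 7: (62,0) -> (69,0), length = 7
  seg 8: (69,0) -> (70,0), length = 1
  seg 9: (70,0) -> (74.326,13.315), length = 14
  seg 10: (74.326,13.315) -> (79.58,29.483), length = 17
  seg 11: (79.58,29.483) -> (84.524,44.7), length = 16
Total = 117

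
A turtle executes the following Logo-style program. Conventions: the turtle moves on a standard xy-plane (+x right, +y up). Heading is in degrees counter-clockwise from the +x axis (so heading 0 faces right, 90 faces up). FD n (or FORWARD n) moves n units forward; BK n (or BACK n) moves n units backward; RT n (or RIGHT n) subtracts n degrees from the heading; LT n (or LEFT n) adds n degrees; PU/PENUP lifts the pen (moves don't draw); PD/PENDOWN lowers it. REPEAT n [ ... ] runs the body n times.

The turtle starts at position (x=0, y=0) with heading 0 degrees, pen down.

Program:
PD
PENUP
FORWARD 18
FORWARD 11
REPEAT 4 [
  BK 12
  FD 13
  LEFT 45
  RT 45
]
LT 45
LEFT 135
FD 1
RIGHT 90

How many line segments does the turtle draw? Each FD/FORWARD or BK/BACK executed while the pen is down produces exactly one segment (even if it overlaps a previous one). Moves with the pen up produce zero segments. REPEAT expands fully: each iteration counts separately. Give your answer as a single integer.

Executing turtle program step by step:
Start: pos=(0,0), heading=0, pen down
PD: pen down
PU: pen up
FD 18: (0,0) -> (18,0) [heading=0, move]
FD 11: (18,0) -> (29,0) [heading=0, move]
REPEAT 4 [
  -- iteration 1/4 --
  BK 12: (29,0) -> (17,0) [heading=0, move]
  FD 13: (17,0) -> (30,0) [heading=0, move]
  LT 45: heading 0 -> 45
  RT 45: heading 45 -> 0
  -- iteration 2/4 --
  BK 12: (30,0) -> (18,0) [heading=0, move]
  FD 13: (18,0) -> (31,0) [heading=0, move]
  LT 45: heading 0 -> 45
  RT 45: heading 45 -> 0
  -- iteration 3/4 --
  BK 12: (31,0) -> (19,0) [heading=0, move]
  FD 13: (19,0) -> (32,0) [heading=0, move]
  LT 45: heading 0 -> 45
  RT 45: heading 45 -> 0
  -- iteration 4/4 --
  BK 12: (32,0) -> (20,0) [heading=0, move]
  FD 13: (20,0) -> (33,0) [heading=0, move]
  LT 45: heading 0 -> 45
  RT 45: heading 45 -> 0
]
LT 45: heading 0 -> 45
LT 135: heading 45 -> 180
FD 1: (33,0) -> (32,0) [heading=180, move]
RT 90: heading 180 -> 90
Final: pos=(32,0), heading=90, 0 segment(s) drawn
Segments drawn: 0

Answer: 0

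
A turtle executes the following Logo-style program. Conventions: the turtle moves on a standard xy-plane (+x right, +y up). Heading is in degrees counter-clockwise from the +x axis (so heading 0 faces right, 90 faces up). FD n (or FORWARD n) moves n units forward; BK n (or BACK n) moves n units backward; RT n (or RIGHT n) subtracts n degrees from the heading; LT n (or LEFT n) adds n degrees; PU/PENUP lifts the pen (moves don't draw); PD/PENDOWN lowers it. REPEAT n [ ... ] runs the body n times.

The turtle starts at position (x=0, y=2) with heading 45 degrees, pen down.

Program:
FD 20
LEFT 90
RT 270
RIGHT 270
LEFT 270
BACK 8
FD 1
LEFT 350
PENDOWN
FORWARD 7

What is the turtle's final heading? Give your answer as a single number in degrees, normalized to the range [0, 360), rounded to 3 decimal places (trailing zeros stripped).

Answer: 215

Derivation:
Executing turtle program step by step:
Start: pos=(0,2), heading=45, pen down
FD 20: (0,2) -> (14.142,16.142) [heading=45, draw]
LT 90: heading 45 -> 135
RT 270: heading 135 -> 225
RT 270: heading 225 -> 315
LT 270: heading 315 -> 225
BK 8: (14.142,16.142) -> (19.799,21.799) [heading=225, draw]
FD 1: (19.799,21.799) -> (19.092,21.092) [heading=225, draw]
LT 350: heading 225 -> 215
PD: pen down
FD 7: (19.092,21.092) -> (13.358,17.077) [heading=215, draw]
Final: pos=(13.358,17.077), heading=215, 4 segment(s) drawn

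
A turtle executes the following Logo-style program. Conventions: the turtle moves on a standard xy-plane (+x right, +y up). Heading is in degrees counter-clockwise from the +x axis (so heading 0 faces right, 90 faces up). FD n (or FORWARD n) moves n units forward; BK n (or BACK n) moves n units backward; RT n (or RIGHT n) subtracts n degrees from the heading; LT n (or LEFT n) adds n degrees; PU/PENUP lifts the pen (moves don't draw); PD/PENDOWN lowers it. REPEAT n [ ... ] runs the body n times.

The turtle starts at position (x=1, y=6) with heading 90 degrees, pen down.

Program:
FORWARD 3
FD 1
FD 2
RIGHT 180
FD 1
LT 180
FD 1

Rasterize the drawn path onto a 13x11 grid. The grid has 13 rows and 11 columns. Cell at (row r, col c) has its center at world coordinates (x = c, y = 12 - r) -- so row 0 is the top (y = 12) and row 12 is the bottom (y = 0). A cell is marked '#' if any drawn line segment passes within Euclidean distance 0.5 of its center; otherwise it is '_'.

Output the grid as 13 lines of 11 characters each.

Answer: _#_________
_#_________
_#_________
_#_________
_#_________
_#_________
_#_________
___________
___________
___________
___________
___________
___________

Derivation:
Segment 0: (1,6) -> (1,9)
Segment 1: (1,9) -> (1,10)
Segment 2: (1,10) -> (1,12)
Segment 3: (1,12) -> (1,11)
Segment 4: (1,11) -> (1,12)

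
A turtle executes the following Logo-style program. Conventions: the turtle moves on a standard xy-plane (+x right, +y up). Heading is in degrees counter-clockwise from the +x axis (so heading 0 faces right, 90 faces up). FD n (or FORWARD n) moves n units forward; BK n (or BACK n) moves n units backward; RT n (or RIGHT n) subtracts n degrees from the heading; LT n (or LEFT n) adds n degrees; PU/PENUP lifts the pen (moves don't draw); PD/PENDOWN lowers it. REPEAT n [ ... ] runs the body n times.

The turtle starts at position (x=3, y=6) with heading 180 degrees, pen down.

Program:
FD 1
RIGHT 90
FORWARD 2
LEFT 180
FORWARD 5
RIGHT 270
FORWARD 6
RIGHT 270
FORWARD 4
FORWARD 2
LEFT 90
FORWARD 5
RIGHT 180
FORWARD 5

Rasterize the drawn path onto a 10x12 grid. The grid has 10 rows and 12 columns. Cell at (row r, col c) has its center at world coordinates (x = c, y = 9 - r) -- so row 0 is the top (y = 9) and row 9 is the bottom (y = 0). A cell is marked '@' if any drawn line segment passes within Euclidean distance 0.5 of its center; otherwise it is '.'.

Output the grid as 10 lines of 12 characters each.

Answer: ...@@@@@@...
..@.....@...
..@.....@...
..@@....@...
..@.....@...
..@.....@...
..@@@@@@@...
............
............
............

Derivation:
Segment 0: (3,6) -> (2,6)
Segment 1: (2,6) -> (2,8)
Segment 2: (2,8) -> (2,3)
Segment 3: (2,3) -> (8,3)
Segment 4: (8,3) -> (8,7)
Segment 5: (8,7) -> (8,9)
Segment 6: (8,9) -> (3,9)
Segment 7: (3,9) -> (8,9)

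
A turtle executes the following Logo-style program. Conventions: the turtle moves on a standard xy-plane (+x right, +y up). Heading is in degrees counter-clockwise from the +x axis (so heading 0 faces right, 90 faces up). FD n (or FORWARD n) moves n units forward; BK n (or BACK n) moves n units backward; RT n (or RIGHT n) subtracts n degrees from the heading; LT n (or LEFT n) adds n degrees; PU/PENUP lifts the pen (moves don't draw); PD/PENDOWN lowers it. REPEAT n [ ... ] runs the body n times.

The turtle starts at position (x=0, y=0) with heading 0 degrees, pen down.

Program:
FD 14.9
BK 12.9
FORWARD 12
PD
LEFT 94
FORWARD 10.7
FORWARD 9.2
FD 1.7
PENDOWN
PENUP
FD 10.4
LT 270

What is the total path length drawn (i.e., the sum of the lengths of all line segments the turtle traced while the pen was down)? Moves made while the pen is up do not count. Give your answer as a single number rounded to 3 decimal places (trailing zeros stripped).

Executing turtle program step by step:
Start: pos=(0,0), heading=0, pen down
FD 14.9: (0,0) -> (14.9,0) [heading=0, draw]
BK 12.9: (14.9,0) -> (2,0) [heading=0, draw]
FD 12: (2,0) -> (14,0) [heading=0, draw]
PD: pen down
LT 94: heading 0 -> 94
FD 10.7: (14,0) -> (13.254,10.674) [heading=94, draw]
FD 9.2: (13.254,10.674) -> (12.612,19.852) [heading=94, draw]
FD 1.7: (12.612,19.852) -> (12.493,21.547) [heading=94, draw]
PD: pen down
PU: pen up
FD 10.4: (12.493,21.547) -> (11.768,31.922) [heading=94, move]
LT 270: heading 94 -> 4
Final: pos=(11.768,31.922), heading=4, 6 segment(s) drawn

Segment lengths:
  seg 1: (0,0) -> (14.9,0), length = 14.9
  seg 2: (14.9,0) -> (2,0), length = 12.9
  seg 3: (2,0) -> (14,0), length = 12
  seg 4: (14,0) -> (13.254,10.674), length = 10.7
  seg 5: (13.254,10.674) -> (12.612,19.852), length = 9.2
  seg 6: (12.612,19.852) -> (12.493,21.547), length = 1.7
Total = 61.4

Answer: 61.4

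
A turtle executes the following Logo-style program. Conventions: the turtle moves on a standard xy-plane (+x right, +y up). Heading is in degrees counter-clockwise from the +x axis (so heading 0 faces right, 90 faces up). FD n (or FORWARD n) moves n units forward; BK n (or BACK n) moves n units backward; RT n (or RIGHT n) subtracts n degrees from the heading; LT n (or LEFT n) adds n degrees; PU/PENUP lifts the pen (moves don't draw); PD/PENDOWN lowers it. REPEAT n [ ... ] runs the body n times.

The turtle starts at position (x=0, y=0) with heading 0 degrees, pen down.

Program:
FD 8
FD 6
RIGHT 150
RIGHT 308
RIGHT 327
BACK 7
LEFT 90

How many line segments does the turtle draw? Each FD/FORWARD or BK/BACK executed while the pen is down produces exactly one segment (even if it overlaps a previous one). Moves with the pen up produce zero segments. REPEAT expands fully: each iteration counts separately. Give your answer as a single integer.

Executing turtle program step by step:
Start: pos=(0,0), heading=0, pen down
FD 8: (0,0) -> (8,0) [heading=0, draw]
FD 6: (8,0) -> (14,0) [heading=0, draw]
RT 150: heading 0 -> 210
RT 308: heading 210 -> 262
RT 327: heading 262 -> 295
BK 7: (14,0) -> (11.042,6.344) [heading=295, draw]
LT 90: heading 295 -> 25
Final: pos=(11.042,6.344), heading=25, 3 segment(s) drawn
Segments drawn: 3

Answer: 3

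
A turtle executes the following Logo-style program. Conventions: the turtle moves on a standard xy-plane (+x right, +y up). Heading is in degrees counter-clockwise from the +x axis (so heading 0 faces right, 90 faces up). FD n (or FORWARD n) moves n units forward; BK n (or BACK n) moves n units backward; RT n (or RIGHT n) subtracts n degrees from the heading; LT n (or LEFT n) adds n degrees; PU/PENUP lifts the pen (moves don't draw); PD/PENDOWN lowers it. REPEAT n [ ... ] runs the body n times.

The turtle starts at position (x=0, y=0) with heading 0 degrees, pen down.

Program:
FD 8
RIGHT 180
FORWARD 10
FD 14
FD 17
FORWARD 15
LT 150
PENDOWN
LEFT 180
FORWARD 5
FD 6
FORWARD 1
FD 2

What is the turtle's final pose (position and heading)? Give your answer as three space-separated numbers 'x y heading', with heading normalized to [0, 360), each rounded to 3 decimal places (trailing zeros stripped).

Answer: -60.124 7 150

Derivation:
Executing turtle program step by step:
Start: pos=(0,0), heading=0, pen down
FD 8: (0,0) -> (8,0) [heading=0, draw]
RT 180: heading 0 -> 180
FD 10: (8,0) -> (-2,0) [heading=180, draw]
FD 14: (-2,0) -> (-16,0) [heading=180, draw]
FD 17: (-16,0) -> (-33,0) [heading=180, draw]
FD 15: (-33,0) -> (-48,0) [heading=180, draw]
LT 150: heading 180 -> 330
PD: pen down
LT 180: heading 330 -> 150
FD 5: (-48,0) -> (-52.33,2.5) [heading=150, draw]
FD 6: (-52.33,2.5) -> (-57.526,5.5) [heading=150, draw]
FD 1: (-57.526,5.5) -> (-58.392,6) [heading=150, draw]
FD 2: (-58.392,6) -> (-60.124,7) [heading=150, draw]
Final: pos=(-60.124,7), heading=150, 9 segment(s) drawn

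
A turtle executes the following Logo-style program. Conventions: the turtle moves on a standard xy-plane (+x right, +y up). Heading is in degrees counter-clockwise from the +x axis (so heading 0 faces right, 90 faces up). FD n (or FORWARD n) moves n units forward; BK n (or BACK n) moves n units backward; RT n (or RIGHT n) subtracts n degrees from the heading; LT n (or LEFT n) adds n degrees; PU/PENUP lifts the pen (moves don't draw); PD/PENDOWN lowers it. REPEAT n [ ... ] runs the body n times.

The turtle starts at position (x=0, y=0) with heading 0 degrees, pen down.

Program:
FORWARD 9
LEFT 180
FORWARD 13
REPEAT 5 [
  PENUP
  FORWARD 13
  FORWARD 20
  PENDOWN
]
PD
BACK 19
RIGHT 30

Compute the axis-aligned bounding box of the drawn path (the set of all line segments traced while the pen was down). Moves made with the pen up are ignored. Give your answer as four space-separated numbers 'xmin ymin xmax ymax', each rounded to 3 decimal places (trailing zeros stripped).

Executing turtle program step by step:
Start: pos=(0,0), heading=0, pen down
FD 9: (0,0) -> (9,0) [heading=0, draw]
LT 180: heading 0 -> 180
FD 13: (9,0) -> (-4,0) [heading=180, draw]
REPEAT 5 [
  -- iteration 1/5 --
  PU: pen up
  FD 13: (-4,0) -> (-17,0) [heading=180, move]
  FD 20: (-17,0) -> (-37,0) [heading=180, move]
  PD: pen down
  -- iteration 2/5 --
  PU: pen up
  FD 13: (-37,0) -> (-50,0) [heading=180, move]
  FD 20: (-50,0) -> (-70,0) [heading=180, move]
  PD: pen down
  -- iteration 3/5 --
  PU: pen up
  FD 13: (-70,0) -> (-83,0) [heading=180, move]
  FD 20: (-83,0) -> (-103,0) [heading=180, move]
  PD: pen down
  -- iteration 4/5 --
  PU: pen up
  FD 13: (-103,0) -> (-116,0) [heading=180, move]
  FD 20: (-116,0) -> (-136,0) [heading=180, move]
  PD: pen down
  -- iteration 5/5 --
  PU: pen up
  FD 13: (-136,0) -> (-149,0) [heading=180, move]
  FD 20: (-149,0) -> (-169,0) [heading=180, move]
  PD: pen down
]
PD: pen down
BK 19: (-169,0) -> (-150,0) [heading=180, draw]
RT 30: heading 180 -> 150
Final: pos=(-150,0), heading=150, 3 segment(s) drawn

Segment endpoints: x in {-169, -150, -4, 0, 9}, y in {0, 0, 0, 0}
xmin=-169, ymin=0, xmax=9, ymax=0

Answer: -169 0 9 0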